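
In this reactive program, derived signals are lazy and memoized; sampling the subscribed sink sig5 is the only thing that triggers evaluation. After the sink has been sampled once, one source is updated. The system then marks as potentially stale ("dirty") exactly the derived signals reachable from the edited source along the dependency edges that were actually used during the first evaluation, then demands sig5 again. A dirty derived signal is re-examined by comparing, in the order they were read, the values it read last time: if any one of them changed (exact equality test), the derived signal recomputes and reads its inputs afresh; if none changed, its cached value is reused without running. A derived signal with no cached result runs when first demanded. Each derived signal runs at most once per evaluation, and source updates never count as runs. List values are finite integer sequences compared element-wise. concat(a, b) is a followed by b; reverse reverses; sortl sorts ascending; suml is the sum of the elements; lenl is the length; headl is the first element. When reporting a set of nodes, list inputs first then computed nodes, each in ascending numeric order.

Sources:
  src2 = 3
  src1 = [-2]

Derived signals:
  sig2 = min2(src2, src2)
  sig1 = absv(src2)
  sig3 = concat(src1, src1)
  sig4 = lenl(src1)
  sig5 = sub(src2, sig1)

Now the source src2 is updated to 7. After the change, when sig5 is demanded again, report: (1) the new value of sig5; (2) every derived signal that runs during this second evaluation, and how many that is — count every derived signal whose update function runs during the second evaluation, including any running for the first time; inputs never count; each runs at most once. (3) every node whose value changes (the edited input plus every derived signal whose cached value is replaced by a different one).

First demand of the output computes:
  sig1 = absv(3) = 3
  sig5 = sub(3, 3) = 0

After the edit, cleaning proceeds:
  sig1: a read changed (src2 3->7) — executes, giving 7.
  sig5: a read changed (src2 3->7; sig1 3->7) — executes, giving 0 — identical to its old value.

Demanding sig5 again yields 0.
2 derived signals run: sig1, sig5.
The nodes whose values change: src2, sig1.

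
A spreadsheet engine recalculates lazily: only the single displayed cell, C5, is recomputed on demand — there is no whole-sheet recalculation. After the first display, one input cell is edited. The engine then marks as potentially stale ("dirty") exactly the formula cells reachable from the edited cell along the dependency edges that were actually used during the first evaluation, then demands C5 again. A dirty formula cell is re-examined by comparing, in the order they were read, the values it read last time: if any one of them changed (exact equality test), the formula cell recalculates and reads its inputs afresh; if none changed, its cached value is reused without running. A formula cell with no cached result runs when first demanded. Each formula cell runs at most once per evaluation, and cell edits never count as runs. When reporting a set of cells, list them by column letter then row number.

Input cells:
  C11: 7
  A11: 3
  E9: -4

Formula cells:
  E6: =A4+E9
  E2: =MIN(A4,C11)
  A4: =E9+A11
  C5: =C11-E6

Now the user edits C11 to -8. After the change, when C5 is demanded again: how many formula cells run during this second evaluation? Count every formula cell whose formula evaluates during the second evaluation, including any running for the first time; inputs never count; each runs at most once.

Formula cells that run: C5 — 1 in total.

First evaluation (everything demanded from the output):
  A4 = -4 + 3 = -1
  E6 = -1 + -4 = -5
  C5 = 7 - -5 = 12

Propagation after the edit:
  C5: runs — C11 7->-8; result -3.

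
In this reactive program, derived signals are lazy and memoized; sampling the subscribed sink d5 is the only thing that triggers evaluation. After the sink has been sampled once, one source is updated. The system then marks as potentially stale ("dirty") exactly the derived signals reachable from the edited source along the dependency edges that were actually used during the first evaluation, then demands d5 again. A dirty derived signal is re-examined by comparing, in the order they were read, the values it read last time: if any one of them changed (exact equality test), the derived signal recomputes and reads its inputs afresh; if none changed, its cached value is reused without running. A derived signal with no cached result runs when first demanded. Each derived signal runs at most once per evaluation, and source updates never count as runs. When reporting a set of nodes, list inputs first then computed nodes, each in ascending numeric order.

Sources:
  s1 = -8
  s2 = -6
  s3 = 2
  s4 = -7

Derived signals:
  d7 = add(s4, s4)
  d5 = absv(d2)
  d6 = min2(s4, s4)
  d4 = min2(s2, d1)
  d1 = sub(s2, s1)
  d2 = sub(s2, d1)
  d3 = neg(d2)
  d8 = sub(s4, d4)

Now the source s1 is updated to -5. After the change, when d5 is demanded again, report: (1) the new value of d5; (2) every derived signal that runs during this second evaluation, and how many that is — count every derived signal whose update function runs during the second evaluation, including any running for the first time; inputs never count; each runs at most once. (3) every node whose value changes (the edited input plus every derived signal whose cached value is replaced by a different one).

Demanding d5 again yields 5.
3 derived signals run: d1, d2, d5.
The nodes whose values change: s1, d1, d2, d5.

First demand of the output computes:
  d1 = sub(-6, -8) = 2
  d2 = sub(-6, 2) = -8
  d5 = absv(-8) = 8

After the edit, cleaning proceeds:
  d1: a read changed (s1 -8->-5) — executes, giving -1.
  d2: a read changed (d1 2->-1) — executes, giving -5.
  d5: a read changed (d2 -8->-5) — executes, giving 5.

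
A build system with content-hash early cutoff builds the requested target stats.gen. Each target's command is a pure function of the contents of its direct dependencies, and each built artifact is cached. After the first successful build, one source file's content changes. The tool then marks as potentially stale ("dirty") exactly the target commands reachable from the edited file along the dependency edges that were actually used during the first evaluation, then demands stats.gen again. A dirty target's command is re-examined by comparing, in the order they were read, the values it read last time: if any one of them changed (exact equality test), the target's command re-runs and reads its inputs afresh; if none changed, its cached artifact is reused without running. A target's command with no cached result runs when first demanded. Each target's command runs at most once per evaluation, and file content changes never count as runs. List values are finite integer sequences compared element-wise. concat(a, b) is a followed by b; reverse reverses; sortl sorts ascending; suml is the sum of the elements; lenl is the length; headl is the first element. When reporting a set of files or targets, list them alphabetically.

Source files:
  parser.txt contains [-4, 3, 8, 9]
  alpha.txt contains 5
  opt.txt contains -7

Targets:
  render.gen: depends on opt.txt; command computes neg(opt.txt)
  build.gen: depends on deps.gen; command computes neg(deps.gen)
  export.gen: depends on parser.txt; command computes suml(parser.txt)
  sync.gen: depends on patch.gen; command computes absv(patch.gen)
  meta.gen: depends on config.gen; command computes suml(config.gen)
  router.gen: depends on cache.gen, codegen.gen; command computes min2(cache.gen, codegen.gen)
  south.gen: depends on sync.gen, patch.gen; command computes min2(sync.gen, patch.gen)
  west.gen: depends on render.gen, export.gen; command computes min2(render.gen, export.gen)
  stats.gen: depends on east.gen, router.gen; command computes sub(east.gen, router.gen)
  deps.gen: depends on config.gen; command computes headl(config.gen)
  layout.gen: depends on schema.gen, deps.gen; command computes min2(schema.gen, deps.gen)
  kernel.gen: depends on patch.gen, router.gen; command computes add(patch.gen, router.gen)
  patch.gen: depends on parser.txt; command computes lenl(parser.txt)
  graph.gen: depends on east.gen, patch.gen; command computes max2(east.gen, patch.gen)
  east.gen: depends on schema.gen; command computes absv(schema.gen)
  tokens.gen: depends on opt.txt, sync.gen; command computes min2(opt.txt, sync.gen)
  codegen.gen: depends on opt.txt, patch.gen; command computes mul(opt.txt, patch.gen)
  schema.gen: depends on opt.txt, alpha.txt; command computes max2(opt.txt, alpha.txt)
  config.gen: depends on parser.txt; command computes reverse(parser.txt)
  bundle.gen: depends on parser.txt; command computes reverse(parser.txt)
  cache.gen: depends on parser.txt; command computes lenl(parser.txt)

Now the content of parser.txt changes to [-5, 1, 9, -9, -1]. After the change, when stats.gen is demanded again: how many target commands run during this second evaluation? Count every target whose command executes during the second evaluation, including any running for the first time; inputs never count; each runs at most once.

Target commands that run: cache.gen, codegen.gen, patch.gen, router.gen, stats.gen — 5 in total.

First evaluation (everything demanded from the output):
  cache.gen = lenl([-4, 3, 8, 9]) = 4
  patch.gen = lenl([-4, 3, 8, 9]) = 4
  codegen.gen = mul(-7, 4) = -28
  router.gen = min2(4, -28) = -28
  schema.gen = max2(-7, 5) = 5
  east.gen = absv(5) = 5
  stats.gen = sub(5, -28) = 33

Propagation after the edit:
  cache.gen: runs — parser.txt [-4, 3, 8, 9]->[-5, 1, 9, -9, -1]; result 5.
  patch.gen: runs — parser.txt [-4, 3, 8, 9]->[-5, 1, 9, -9, -1]; result 5.
  codegen.gen: runs — patch.gen 4->5; result -35.
  router.gen: runs — cache.gen 4->5; codegen.gen -28->-35; result -35.
  stats.gen: runs — router.gen -28->-35; result 40.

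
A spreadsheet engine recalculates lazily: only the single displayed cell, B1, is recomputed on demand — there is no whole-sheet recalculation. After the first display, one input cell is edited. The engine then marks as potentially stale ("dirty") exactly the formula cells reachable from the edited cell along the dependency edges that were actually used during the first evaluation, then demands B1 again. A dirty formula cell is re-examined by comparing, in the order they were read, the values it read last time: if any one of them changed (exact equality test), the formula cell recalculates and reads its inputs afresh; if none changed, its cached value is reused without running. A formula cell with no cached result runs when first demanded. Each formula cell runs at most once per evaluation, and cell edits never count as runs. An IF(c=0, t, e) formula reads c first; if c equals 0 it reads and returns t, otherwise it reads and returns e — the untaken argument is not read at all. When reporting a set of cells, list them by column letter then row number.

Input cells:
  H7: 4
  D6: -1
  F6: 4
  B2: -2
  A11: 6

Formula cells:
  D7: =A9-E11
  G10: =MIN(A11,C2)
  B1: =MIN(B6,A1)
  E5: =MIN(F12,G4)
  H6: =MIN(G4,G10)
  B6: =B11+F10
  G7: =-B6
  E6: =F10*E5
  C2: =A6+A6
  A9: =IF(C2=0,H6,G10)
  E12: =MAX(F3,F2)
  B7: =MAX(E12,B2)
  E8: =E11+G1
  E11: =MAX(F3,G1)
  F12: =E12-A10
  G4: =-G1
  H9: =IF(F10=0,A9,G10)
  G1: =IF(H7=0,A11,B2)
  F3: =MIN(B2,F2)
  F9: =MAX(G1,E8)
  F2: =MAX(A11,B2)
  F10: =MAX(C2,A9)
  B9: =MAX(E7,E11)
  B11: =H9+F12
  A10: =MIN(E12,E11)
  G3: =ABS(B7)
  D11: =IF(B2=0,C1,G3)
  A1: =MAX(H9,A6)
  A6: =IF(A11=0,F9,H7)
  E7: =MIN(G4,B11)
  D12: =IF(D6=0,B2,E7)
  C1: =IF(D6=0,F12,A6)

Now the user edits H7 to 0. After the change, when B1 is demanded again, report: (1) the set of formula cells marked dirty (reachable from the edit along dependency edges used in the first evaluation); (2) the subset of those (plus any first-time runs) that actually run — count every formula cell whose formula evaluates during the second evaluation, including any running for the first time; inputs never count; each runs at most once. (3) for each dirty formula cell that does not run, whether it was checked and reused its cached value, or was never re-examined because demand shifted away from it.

Marked dirty: A1, A6, A9, A10, B1, B6, B11, C2, E11, F10, F12, G1, G10, H9.
Formula cells that run: A1, A6, A9, A10, B1, B6, B11, C2, E11, F10, F12, G1, G4, G10, H6, H9 — 16 in total.
Every dirty formula cell ran.
Key observation: a condition flipped, so demand reaches new nodes — G4, H6 run for the first time.

First evaluation (everything demanded from the output):
  A6 = IF(A11=0: A11=6 -> else branch H7) = 4
  C2 = 4 + 4 = 8
  F2 = MAX(6, -2) = 6
  F3 = MIN(-2, 6) = -2
  E12 = MAX(-2, 6) = 6
  G1 = IF(H7=0: H7=4 -> else branch B2) = -2
  E11 = MAX(-2, -2) = -2
  A10 = MIN(6, -2) = -2
  F12 = 6 - -2 = 8
  G10 = MIN(6, 8) = 6
  A9 = IF(C2=0: C2=8 -> else branch G10) = 6
  F10 = MAX(8, 6) = 8
  H9 = IF(F10=0: F10=8 -> else branch G10) = 6
  A1 = MAX(6, 4) = 6
  B11 = 6 + 8 = 14
  B6 = 14 + 8 = 22
  B1 = MIN(22, 6) = 6

Propagation after the edit:
  A6: runs — H7 4->0; result 0.
  C2: runs — A6 4->0; A6 4->0; result 0.
  G1: runs — H7 4->0; result 6.
  E11: runs — G1 -2->6; result 6.
  A10: runs — E11 -2->6; result 6.
  F12: runs — A10 -2->6; result 0.
  G4: demanded for the first time — runs, produces -6.
  G10: runs — C2 8->0; result 0.
  H6: demanded for the first time — runs, produces -6.
  A9: runs — C2 8->0; G10 6->0; result -6.
  F10: runs — C2 8->0; A9 6->-6; result 0.
  H9: runs — F10 8->0; G10 6->0; result -6.
  A1: runs — H9 6->-6; A6 4->0; result 0.
  B11: runs — H9 6->-6; F12 8->0; result -6.
  B6: runs — B11 14->-6; F10 8->0; result -6.
  B1: runs — B6 22->-6; A1 6->0; result -6.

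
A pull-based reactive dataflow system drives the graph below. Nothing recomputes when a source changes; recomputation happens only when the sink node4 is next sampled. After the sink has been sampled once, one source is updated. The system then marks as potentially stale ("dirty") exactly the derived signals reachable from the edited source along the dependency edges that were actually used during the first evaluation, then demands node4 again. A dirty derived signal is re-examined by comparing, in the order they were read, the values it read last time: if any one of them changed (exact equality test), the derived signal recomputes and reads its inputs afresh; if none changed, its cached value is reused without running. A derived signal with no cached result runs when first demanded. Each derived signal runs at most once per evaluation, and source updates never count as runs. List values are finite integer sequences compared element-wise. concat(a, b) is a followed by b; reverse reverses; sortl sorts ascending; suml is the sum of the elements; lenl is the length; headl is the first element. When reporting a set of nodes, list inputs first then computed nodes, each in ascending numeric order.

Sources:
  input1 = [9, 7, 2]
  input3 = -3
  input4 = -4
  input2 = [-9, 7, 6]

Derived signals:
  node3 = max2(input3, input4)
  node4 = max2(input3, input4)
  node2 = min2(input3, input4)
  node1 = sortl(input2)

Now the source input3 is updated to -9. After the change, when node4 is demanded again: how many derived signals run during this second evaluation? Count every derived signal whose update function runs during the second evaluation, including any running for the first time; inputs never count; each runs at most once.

First evaluation (everything demanded from the output):
  node4 = max2(-3, -4) = -3

Propagation after the edit:
  node4: runs — input3 -3->-9; result -4.

Derived signals that run: node4 — 1 in total.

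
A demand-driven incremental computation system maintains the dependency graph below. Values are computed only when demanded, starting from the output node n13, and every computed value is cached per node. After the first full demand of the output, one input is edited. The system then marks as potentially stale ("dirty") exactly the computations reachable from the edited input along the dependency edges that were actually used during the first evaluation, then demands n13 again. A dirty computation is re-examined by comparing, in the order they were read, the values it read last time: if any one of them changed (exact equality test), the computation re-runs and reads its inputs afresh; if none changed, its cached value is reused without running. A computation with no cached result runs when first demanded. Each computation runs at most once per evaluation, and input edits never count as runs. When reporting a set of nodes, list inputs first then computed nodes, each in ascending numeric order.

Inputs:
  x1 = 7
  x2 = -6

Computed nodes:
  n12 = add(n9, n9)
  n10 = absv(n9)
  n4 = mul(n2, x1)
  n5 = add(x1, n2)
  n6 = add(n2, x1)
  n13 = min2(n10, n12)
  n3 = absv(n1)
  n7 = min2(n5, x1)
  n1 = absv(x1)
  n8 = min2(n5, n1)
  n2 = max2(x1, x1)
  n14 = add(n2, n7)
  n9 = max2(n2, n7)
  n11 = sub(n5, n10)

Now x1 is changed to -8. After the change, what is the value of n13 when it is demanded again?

First evaluation (everything demanded from the output):
  n2 = max2(7, 7) = 7
  n5 = add(7, 7) = 14
  n7 = min2(14, 7) = 7
  n9 = max2(7, 7) = 7
  n10 = absv(7) = 7
  n12 = add(7, 7) = 14
  n13 = min2(7, 14) = 7

Propagation after the edit:
  n2: runs — x1 7->-8; x1 7->-8; result -8.
  n5: runs — x1 7->-8; n2 7->-8; result -16.
  n7: runs — n5 14->-16; x1 7->-8; result -16.
  n9: runs — n2 7->-8; n7 7->-16; result -8.
  n10: runs — n9 7->-8; result 8.
  n12: runs — n9 7->-8; n9 7->-8; result -16.
  n13: runs — n10 7->8; n12 14->-16; result -16.

New value of n13: -16.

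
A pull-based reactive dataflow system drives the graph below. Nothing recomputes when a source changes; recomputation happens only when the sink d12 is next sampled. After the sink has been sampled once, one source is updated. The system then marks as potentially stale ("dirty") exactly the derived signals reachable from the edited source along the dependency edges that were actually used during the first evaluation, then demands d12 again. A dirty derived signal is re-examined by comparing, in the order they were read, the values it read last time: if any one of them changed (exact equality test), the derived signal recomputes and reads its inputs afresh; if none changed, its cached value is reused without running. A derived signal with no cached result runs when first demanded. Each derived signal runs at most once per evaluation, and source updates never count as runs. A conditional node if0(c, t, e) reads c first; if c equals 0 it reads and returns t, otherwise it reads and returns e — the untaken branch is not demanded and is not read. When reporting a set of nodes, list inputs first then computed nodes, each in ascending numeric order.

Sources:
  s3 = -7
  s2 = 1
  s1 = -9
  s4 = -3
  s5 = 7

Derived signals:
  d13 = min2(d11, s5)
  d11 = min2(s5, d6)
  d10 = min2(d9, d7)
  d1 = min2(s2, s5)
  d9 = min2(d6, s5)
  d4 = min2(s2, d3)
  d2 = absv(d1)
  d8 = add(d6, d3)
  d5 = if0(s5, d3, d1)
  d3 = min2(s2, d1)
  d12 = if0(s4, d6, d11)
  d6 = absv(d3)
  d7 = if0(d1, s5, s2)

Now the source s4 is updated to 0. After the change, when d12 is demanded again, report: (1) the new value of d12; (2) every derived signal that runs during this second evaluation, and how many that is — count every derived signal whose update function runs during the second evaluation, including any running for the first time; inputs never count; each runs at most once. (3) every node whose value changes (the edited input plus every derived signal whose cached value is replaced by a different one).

New value of d12: 1.
Derived signals that run: d12 — 1 in total.
Values that change: s4.

First evaluation (everything demanded from the output):
  d1 = min2(1, 7) = 1
  d3 = min2(1, 1) = 1
  d6 = absv(1) = 1
  d11 = min2(7, 1) = 1
  d12 = if0(s4=-3 -> else branch d11) = 1

Propagation after the edit:
  d12: runs — s4 -3->0; result 1 (same value as before).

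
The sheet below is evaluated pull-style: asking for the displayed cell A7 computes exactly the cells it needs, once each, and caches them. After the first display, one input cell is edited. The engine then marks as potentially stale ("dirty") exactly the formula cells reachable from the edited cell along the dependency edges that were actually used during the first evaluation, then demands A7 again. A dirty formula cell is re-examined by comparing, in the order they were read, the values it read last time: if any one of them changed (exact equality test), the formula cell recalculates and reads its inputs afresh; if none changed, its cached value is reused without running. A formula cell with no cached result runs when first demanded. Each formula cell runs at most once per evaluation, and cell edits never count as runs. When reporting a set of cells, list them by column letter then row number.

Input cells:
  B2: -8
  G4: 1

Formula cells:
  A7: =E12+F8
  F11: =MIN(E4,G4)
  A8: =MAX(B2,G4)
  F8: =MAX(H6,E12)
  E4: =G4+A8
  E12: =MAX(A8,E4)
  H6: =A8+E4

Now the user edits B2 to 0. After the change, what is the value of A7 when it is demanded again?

First demand of the output computes:
  A8 = MAX(-8, 1) = 1
  E4 = 1 + 1 = 2
  E12 = MAX(1, 2) = 2
  H6 = 1 + 2 = 3
  F8 = MAX(3, 2) = 3
  A7 = 2 + 3 = 5

After the edit, cleaning proceeds:
  A8: a read changed (B2 -8->0) — executes, giving 1 — identical to its old value.
  E4: dirty, but its reads are unchanged (G4 unchanged, A8 unchanged); cached 2 stands.
  E12: dirty, but its reads are unchanged (A8 unchanged, E4 unchanged); cached 2 stands.
  H6: dirty, but its reads are unchanged (A8 unchanged, E4 unchanged); cached 3 stands.
  F8: dirty, but its reads are unchanged (H6 unchanged, E12 unchanged); cached 3 stands.
  A7: dirty, but its reads are unchanged (E12 unchanged, F8 unchanged); cached 5 stands.

Note the absorption at A8: it re-runs yet its value is the same, leaving the output's value untouched.

Demanding A7 again yields 5.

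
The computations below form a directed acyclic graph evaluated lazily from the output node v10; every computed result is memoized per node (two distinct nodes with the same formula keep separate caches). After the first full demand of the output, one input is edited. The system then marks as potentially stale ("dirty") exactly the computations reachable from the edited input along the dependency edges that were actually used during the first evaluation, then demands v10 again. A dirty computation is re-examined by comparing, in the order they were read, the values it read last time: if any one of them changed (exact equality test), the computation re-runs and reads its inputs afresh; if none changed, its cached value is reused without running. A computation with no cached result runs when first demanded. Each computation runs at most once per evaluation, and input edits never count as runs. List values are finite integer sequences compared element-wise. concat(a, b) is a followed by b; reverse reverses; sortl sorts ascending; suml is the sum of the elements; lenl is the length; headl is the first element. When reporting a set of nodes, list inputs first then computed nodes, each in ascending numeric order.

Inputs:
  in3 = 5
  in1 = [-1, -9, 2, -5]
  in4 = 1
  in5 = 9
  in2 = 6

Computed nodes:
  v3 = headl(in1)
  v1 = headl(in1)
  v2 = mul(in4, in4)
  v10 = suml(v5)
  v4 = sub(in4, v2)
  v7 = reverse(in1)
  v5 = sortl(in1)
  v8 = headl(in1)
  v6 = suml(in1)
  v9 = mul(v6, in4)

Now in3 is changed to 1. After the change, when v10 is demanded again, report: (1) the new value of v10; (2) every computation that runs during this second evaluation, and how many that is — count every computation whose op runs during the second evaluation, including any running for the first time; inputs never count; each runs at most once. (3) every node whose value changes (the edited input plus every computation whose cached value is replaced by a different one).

Demanding v10 again yields -13.
0 computations run: none.
The nodes whose values change: in3.
Note the shortcut — nothing in the graph depends on in3 at all, so no recomputation happens.

First demand of the output computes:
  v5 = sortl([-1, -9, 2, -5]) = [-9, -5, -1, 2]
  v10 = suml([-9, -5, -1, 2]) = -13

After the edit, cleaning proceeds:
  no node depends on in3 at all; the second demand re-runs nothing.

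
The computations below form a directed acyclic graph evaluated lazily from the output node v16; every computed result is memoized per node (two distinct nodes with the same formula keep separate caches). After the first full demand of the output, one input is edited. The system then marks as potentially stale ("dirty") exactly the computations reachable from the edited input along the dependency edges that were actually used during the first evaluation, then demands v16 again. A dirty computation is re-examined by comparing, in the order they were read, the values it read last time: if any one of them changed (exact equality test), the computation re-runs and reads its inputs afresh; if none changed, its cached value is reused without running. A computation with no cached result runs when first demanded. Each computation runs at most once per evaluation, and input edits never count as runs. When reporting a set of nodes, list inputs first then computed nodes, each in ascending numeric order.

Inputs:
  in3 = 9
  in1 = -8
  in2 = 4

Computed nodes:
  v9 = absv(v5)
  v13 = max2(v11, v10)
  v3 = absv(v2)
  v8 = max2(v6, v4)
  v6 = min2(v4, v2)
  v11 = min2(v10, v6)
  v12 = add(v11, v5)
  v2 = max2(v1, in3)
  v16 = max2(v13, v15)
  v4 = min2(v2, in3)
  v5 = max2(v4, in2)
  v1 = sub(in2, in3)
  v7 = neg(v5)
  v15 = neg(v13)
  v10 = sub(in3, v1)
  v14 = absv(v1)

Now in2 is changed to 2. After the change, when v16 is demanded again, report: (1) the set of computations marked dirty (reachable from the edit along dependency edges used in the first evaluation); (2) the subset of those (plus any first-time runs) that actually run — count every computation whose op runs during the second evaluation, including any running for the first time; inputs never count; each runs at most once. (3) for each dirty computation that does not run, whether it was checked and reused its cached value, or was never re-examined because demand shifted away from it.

The edit dirties: v1, v2, v4, v6, v10, v11, v13, v15, v16.
7 computations run: v1, v2, v10, v11, v13, v15, v16.
Cache hits after checking: v4, v6.
Note where the cutoff bites: v4 is checked, finds nothing changed, and keeps its cache.

First demand of the output computes:
  v1 = sub(4, 9) = -5
  v2 = max2(-5, 9) = 9
  v4 = min2(9, 9) = 9
  v6 = min2(9, 9) = 9
  v10 = sub(9, -5) = 14
  v11 = min2(14, 9) = 9
  v13 = max2(9, 14) = 14
  v15 = neg(14) = -14
  v16 = max2(14, -14) = 14

After the edit, cleaning proceeds:
  v1: a read changed (in2 4->2) — executes, giving -7.
  v2: a read changed (v1 -5->-7) — executes, giving 9 — identical to its old value.
  v4: dirty, but its reads are unchanged (v2 unchanged, in3 unchanged); cached 9 stands.
  v6: dirty, but its reads are unchanged (v4 unchanged, v2 unchanged); cached 9 stands.
  v10: a read changed (v1 -5->-7) — executes, giving 16.
  v11: a read changed (v10 14->16) — executes, giving 9 — identical to its old value.
  v13: a read changed (v10 14->16) — executes, giving 16.
  v15: a read changed (v13 14->16) — executes, giving -16.
  v16: a read changed (v13 14->16; v15 -14->-16) — executes, giving 16.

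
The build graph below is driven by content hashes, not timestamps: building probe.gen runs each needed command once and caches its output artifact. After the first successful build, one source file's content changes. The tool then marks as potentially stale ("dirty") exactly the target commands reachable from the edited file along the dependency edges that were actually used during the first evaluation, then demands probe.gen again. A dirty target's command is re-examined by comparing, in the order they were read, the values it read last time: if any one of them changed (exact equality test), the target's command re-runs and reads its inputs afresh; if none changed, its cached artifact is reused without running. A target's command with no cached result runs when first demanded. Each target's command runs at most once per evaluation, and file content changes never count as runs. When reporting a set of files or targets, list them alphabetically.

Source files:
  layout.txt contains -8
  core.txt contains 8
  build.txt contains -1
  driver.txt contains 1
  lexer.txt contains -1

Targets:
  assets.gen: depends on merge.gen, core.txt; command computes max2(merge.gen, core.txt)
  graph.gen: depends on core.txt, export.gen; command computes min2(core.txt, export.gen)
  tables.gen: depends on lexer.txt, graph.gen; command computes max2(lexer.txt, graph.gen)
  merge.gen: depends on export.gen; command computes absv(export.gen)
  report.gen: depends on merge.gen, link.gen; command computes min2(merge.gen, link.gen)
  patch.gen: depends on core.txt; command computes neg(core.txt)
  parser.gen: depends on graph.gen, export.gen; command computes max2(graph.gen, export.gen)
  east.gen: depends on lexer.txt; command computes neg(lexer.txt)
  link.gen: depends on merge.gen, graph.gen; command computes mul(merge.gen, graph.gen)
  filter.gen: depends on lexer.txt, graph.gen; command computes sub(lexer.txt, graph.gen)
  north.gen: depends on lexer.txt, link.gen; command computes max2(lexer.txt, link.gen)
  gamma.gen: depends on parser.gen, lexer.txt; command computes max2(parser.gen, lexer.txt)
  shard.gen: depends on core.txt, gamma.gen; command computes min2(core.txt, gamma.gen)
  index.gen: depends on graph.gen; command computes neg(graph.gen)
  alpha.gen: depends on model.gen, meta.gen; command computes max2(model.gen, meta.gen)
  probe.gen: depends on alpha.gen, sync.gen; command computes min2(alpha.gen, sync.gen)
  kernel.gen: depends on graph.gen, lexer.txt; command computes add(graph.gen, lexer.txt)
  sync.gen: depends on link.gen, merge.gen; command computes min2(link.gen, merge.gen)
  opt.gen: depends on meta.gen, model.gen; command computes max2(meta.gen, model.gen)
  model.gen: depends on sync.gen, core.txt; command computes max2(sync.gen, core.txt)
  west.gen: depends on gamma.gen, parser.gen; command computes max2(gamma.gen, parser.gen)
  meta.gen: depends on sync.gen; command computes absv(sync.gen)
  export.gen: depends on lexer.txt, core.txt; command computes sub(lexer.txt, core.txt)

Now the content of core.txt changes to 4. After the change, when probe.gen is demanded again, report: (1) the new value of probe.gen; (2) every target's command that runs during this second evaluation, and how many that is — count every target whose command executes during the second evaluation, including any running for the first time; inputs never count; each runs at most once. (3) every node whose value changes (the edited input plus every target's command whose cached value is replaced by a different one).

Initial pass — values computed on the first demand:
  export.gen = sub(-1, 8) = -9
  graph.gen = min2(8, -9) = -9
  merge.gen = absv(-9) = 9
  link.gen = mul(9, -9) = -81
  sync.gen = min2(-81, 9) = -81
  meta.gen = absv(-81) = 81
  model.gen = max2(-81, 8) = 8
  alpha.gen = max2(8, 81) = 81
  probe.gen = min2(81, -81) = -81

Second demand — change propagation:
  export.gen: re-runs because core.txt 8->4; new result -5.
  graph.gen: re-runs because core.txt 8->4; export.gen -9->-5; new result -5.
  merge.gen: re-runs because export.gen -9->-5; new result 5.
  link.gen: re-runs because merge.gen 9->5; graph.gen -9->-5; new result -25.
  sync.gen: re-runs because link.gen -81->-25; merge.gen 9->5; new result -25.
  meta.gen: re-runs because sync.gen -81->-25; new result 25.
  model.gen: re-runs because sync.gen -81->-25; core.txt 8->4; new result 4.
  alpha.gen: re-runs because model.gen 8->4; meta.gen 81->25; new result 25.
  probe.gen: re-runs because alpha.gen 81->25; sync.gen -81->-25; new result -25.

probe.gen now evaluates to -25.
Run set: alpha.gen, export.gen, graph.gen, link.gen, merge.gen, meta.gen, model.gen, probe.gen, sync.gen (9 run).
Changed values: alpha.gen, core.txt, export.gen, graph.gen, link.gen, merge.gen, meta.gen, model.gen, probe.gen, sync.gen.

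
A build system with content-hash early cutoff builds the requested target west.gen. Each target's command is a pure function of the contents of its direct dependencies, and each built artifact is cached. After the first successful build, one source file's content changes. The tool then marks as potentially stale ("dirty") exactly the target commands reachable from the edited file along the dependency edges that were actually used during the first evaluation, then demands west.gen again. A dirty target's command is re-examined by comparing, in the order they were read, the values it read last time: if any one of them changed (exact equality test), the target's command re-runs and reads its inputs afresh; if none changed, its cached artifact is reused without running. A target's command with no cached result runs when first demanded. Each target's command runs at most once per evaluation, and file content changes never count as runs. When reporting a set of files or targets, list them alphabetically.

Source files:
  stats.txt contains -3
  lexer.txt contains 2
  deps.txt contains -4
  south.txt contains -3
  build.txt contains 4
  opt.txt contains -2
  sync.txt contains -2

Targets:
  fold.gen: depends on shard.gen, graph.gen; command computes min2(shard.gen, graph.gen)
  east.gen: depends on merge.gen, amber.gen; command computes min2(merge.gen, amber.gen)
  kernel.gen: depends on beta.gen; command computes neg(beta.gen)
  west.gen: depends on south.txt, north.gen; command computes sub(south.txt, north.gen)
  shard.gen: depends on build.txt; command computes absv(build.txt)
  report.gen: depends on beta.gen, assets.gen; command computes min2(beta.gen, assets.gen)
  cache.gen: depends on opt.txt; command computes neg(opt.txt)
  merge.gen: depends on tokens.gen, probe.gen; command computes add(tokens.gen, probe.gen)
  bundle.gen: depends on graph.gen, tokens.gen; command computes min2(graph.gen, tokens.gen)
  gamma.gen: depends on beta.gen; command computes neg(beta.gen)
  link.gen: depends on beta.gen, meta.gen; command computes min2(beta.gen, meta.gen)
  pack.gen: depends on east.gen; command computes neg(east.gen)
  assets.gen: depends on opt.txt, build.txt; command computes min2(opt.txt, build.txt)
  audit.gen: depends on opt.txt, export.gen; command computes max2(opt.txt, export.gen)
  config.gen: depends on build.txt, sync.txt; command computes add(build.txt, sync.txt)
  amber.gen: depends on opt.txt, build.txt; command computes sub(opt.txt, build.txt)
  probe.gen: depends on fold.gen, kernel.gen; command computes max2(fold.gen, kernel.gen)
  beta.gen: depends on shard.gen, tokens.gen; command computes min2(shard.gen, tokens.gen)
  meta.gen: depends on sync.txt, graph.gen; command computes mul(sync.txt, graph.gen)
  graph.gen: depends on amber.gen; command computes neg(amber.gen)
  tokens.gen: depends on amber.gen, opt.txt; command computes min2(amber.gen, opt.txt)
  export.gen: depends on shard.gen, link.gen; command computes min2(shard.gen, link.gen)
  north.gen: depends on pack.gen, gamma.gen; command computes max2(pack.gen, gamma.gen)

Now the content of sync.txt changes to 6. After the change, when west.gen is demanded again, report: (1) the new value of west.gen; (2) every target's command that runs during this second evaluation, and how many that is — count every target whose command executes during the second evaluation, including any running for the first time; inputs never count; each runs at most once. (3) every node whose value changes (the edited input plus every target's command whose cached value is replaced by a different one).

New value of west.gen: -9.
Target commands that run: none — 0 in total.
Values that change: sync.txt.
Key observation: sync.txt is never demanded by the output, so the edit triggers no recomputation at all.

First evaluation (everything demanded from the output):
  amber.gen = sub(-2, 4) = -6
  graph.gen = neg(-6) = 6
  shard.gen = absv(4) = 4
  fold.gen = min2(4, 6) = 4
  tokens.gen = min2(-6, -2) = -6
  beta.gen = min2(4, -6) = -6
  gamma.gen = neg(-6) = 6
  kernel.gen = neg(-6) = 6
  probe.gen = max2(4, 6) = 6
  merge.gen = add(-6, 6) = 0
  east.gen = min2(0, -6) = -6
  pack.gen = neg(-6) = 6
  north.gen = max2(6, 6) = 6
  west.gen = sub(-3, 6) = -9

Propagation after the edit:
  sync.txt feeds no computation that the output demands — nothing is marked dirty and nothing runs.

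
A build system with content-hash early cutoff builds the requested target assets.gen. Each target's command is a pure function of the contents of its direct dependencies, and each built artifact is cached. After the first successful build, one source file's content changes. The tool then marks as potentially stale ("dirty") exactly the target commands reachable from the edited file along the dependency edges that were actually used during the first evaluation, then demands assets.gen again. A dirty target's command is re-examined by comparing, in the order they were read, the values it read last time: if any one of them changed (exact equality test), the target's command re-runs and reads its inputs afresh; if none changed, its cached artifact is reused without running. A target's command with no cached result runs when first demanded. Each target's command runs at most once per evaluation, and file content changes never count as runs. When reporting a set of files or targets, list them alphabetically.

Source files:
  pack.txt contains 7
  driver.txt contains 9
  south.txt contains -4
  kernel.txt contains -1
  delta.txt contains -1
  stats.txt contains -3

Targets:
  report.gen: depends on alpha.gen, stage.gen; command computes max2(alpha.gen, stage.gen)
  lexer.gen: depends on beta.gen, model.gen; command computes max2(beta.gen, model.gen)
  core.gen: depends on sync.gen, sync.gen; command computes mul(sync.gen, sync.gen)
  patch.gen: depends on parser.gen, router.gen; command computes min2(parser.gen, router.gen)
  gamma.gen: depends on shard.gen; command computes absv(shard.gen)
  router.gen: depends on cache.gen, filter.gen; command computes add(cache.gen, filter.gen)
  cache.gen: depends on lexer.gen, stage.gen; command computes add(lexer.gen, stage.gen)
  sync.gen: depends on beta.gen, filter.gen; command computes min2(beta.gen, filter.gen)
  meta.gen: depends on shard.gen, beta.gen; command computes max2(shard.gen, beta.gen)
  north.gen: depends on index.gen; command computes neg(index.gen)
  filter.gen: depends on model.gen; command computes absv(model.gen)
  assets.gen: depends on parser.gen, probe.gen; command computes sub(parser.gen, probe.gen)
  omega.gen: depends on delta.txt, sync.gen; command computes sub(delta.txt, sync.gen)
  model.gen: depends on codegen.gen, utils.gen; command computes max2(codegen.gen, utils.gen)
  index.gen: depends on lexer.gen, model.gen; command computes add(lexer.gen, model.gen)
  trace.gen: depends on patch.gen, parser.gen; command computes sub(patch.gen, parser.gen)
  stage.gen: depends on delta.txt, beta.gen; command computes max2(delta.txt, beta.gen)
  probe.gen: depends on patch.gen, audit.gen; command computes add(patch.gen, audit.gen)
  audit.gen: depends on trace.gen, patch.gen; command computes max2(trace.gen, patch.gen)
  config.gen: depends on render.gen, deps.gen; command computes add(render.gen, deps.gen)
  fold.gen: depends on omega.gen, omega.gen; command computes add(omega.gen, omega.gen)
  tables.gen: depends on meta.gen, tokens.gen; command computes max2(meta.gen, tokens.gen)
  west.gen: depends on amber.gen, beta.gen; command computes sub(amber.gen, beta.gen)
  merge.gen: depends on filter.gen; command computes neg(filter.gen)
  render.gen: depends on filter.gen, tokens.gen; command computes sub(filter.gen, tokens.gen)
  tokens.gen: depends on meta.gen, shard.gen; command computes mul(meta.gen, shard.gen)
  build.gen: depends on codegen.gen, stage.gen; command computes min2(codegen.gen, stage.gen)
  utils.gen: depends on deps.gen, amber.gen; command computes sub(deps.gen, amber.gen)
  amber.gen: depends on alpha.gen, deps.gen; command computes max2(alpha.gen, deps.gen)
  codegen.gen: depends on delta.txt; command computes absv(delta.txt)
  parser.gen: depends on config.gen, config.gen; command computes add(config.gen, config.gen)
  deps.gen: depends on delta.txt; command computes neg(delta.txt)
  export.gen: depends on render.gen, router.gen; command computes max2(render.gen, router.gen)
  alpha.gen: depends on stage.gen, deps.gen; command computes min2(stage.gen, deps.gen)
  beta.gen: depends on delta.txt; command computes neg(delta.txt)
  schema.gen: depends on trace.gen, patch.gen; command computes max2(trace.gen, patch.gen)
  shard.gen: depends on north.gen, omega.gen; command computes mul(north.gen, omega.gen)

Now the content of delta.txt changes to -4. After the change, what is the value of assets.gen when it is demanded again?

First evaluation (everything demanded from the output):
  beta.gen = neg(-1) = 1
  codegen.gen = absv(-1) = 1
  deps.gen = neg(-1) = 1
  stage.gen = max2(-1, 1) = 1
  alpha.gen = min2(1, 1) = 1
  amber.gen = max2(1, 1) = 1
  utils.gen = sub(1, 1) = 0
  model.gen = max2(1, 0) = 1
  filter.gen = absv(1) = 1
  lexer.gen = max2(1, 1) = 1
  cache.gen = add(1, 1) = 2
  index.gen = add(1, 1) = 2
  north.gen = neg(2) = -2
  router.gen = add(2, 1) = 3
  sync.gen = min2(1, 1) = 1
  omega.gen = sub(-1, 1) = -2
  shard.gen = mul(-2, -2) = 4
  meta.gen = max2(4, 1) = 4
  tokens.gen = mul(4, 4) = 16
  render.gen = sub(1, 16) = -15
  config.gen = add(-15, 1) = -14
  parser.gen = add(-14, -14) = -28
  patch.gen = min2(-28, 3) = -28
  trace.gen = sub(-28, -28) = 0
  audit.gen = max2(0, -28) = 0
  probe.gen = add(-28, 0) = -28
  assets.gen = sub(-28, -28) = 0

Propagation after the edit:
  beta.gen: runs — delta.txt -1->-4; result 4.
  codegen.gen: runs — delta.txt -1->-4; result 4.
  deps.gen: runs — delta.txt -1->-4; result 4.
  stage.gen: runs — delta.txt -1->-4; beta.gen 1->4; result 4.
  alpha.gen: runs — stage.gen 1->4; deps.gen 1->4; result 4.
  amber.gen: runs — alpha.gen 1->4; deps.gen 1->4; result 4.
  utils.gen: runs — deps.gen 1->4; amber.gen 1->4; result 0 (same value as before).
  model.gen: runs — codegen.gen 1->4; result 4.
  filter.gen: runs — model.gen 1->4; result 4.
  lexer.gen: runs — beta.gen 1->4; model.gen 1->4; result 4.
  cache.gen: runs — lexer.gen 1->4; stage.gen 1->4; result 8.
  index.gen: runs — lexer.gen 1->4; model.gen 1->4; result 8.
  north.gen: runs — index.gen 2->8; result -8.
  router.gen: runs — cache.gen 2->8; filter.gen 1->4; result 12.
  sync.gen: runs — beta.gen 1->4; filter.gen 1->4; result 4.
  omega.gen: runs — delta.txt -1->-4; sync.gen 1->4; result -8.
  shard.gen: runs — north.gen -2->-8; omega.gen -2->-8; result 64.
  meta.gen: runs — shard.gen 4->64; beta.gen 1->4; result 64.
  tokens.gen: runs — meta.gen 4->64; shard.gen 4->64; result 4096.
  render.gen: runs — filter.gen 1->4; tokens.gen 16->4096; result -4092.
  config.gen: runs — render.gen -15->-4092; deps.gen 1->4; result -4088.
  parser.gen: runs — config.gen -14->-4088; config.gen -14->-4088; result -8176.
  patch.gen: runs — parser.gen -28->-8176; router.gen 3->12; result -8176.
  trace.gen: runs — patch.gen -28->-8176; parser.gen -28->-8176; result 0 (same value as before).
  audit.gen: runs — patch.gen -28->-8176; result 0 (same value as before).
  probe.gen: runs — patch.gen -28->-8176; result -8176.
  assets.gen: runs — parser.gen -28->-8176; probe.gen -28->-8176; result 0 (same value as before).

New value of assets.gen: 0.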